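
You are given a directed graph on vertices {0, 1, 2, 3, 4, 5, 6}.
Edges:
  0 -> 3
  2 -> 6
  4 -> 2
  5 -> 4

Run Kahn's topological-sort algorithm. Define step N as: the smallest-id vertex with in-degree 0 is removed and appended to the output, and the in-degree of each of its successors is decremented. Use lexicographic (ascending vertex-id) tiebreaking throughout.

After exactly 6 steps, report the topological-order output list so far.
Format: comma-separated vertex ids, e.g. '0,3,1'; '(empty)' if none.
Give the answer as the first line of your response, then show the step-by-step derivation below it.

0,1,3,5,4,2

step 1: output 0; order=[0]; indeg=(0,0,1,0,1,0,1)
step 2: output 1; order=[0,1]; indeg=(0,0,1,0,1,0,1)
step 3: output 3; order=[0,1,3]; indeg=(0,0,1,0,1,0,1)
step 4: output 5; order=[0,1,3,5]; indeg=(0,0,1,0,0,0,1)
step 5: output 4; order=[0,1,3,5,4]; indeg=(0,0,0,0,0,0,1)
step 6: output 2; order=[0,1,3,5,4,2]; indeg=(0,0,0,0,0,0,0)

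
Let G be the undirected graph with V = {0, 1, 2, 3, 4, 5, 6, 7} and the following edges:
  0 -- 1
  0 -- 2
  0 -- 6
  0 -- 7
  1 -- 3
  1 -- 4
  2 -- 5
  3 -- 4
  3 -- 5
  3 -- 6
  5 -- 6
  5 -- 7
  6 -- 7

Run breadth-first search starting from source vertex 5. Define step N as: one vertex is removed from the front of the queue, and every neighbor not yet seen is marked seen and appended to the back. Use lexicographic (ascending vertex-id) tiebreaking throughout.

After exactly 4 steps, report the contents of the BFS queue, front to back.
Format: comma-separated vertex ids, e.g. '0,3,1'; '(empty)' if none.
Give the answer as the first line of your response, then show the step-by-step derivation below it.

7,0,1,4

step 1: dequeue 5; queue=[2,3,6,7]; order=5
step 2: dequeue 2; queue=[3,6,7,0]; order=5,2
step 3: dequeue 3; queue=[6,7,0,1,4]; order=5,2,3
step 4: dequeue 6; queue=[7,0,1,4]; order=5,2,3,6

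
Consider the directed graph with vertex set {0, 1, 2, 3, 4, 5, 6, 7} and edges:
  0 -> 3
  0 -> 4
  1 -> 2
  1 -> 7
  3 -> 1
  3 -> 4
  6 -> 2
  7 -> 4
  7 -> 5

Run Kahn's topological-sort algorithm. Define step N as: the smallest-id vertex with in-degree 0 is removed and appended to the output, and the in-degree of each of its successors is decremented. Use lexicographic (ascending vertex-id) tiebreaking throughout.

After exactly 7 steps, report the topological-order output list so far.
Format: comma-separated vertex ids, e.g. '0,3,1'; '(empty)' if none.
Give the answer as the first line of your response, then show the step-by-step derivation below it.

0,3,1,6,2,7,4

step 1: output 0; order=[0]; indeg=(0,1,2,0,2,1,0,1)
step 2: output 3; order=[0,3]; indeg=(0,0,2,0,1,1,0,1)
step 3: output 1; order=[0,3,1]; indeg=(0,0,1,0,1,1,0,0)
step 4: output 6; order=[0,3,1,6]; indeg=(0,0,0,0,1,1,0,0)
step 5: output 2; order=[0,3,1,6,2]; indeg=(0,0,0,0,1,1,0,0)
step 6: output 7; order=[0,3,1,6,2,7]; indeg=(0,0,0,0,0,0,0,0)
step 7: output 4; order=[0,3,1,6,2,7,4]; indeg=(0,0,0,0,0,0,0,0)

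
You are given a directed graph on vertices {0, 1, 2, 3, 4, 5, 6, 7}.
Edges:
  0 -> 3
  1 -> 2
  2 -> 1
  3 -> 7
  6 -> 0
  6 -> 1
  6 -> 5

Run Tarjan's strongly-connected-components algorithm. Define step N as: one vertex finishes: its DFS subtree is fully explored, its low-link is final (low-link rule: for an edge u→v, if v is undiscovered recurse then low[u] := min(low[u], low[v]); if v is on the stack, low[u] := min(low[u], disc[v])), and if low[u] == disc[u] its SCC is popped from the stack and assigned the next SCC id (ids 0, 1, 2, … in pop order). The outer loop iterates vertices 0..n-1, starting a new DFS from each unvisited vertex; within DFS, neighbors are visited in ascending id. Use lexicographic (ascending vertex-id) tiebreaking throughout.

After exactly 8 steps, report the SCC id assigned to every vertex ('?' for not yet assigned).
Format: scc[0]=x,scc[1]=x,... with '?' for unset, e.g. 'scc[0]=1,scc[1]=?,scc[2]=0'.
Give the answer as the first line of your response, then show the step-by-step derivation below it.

scc[0]=2,scc[1]=3,scc[2]=3,scc[3]=1,scc[4]=4,scc[5]=5,scc[6]=6,scc[7]=0

step 1: low=(low[0]=0,low[1]=?,low[2]=?,low[3]=1,low[4]=?,low[5]=?,low[6]=?,low[7]=2); scc=(scc[0]=?,scc[1]=?,scc[2]=?,scc[3]=?,scc[4]=?,scc[5]=?,scc[6]=?,scc[7]=0)
step 2: low=(low[0]=0,low[1]=?,low[2]=?,low[3]=1,low[4]=?,low[5]=?,low[6]=?,low[7]=2); scc=(scc[0]=?,scc[1]=?,scc[2]=?,scc[3]=1,scc[4]=?,scc[5]=?,scc[6]=?,scc[7]=0)
step 3: low=(low[0]=0,low[1]=?,low[2]=?,low[3]=1,low[4]=?,low[5]=?,low[6]=?,low[7]=2); scc=(scc[0]=2,scc[1]=?,scc[2]=?,scc[3]=1,scc[4]=?,scc[5]=?,scc[6]=?,scc[7]=0)
step 4: low=(low[0]=0,low[1]=3,low[2]=3,low[3]=1,low[4]=?,low[5]=?,low[6]=?,low[7]=2); scc=(scc[0]=2,scc[1]=?,scc[2]=?,scc[3]=1,scc[4]=?,scc[5]=?,scc[6]=?,scc[7]=0)
step 5: low=(low[0]=0,low[1]=3,low[2]=3,low[3]=1,low[4]=?,low[5]=?,low[6]=?,low[7]=2); scc=(scc[0]=2,scc[1]=3,scc[2]=3,scc[3]=1,scc[4]=?,scc[5]=?,scc[6]=?,scc[7]=0)
step 6: low=(low[0]=0,low[1]=3,low[2]=3,low[3]=1,low[4]=5,low[5]=?,low[6]=?,low[7]=2); scc=(scc[0]=2,scc[1]=3,scc[2]=3,scc[3]=1,scc[4]=4,scc[5]=?,scc[6]=?,scc[7]=0)
step 7: low=(low[0]=0,low[1]=3,low[2]=3,low[3]=1,low[4]=5,low[5]=6,low[6]=?,low[7]=2); scc=(scc[0]=2,scc[1]=3,scc[2]=3,scc[3]=1,scc[4]=4,scc[5]=5,scc[6]=?,scc[7]=0)
step 8: low=(low[0]=0,low[1]=3,low[2]=3,low[3]=1,low[4]=5,low[5]=6,low[6]=7,low[7]=2); scc=(scc[0]=2,scc[1]=3,scc[2]=3,scc[3]=1,scc[4]=4,scc[5]=5,scc[6]=6,scc[7]=0)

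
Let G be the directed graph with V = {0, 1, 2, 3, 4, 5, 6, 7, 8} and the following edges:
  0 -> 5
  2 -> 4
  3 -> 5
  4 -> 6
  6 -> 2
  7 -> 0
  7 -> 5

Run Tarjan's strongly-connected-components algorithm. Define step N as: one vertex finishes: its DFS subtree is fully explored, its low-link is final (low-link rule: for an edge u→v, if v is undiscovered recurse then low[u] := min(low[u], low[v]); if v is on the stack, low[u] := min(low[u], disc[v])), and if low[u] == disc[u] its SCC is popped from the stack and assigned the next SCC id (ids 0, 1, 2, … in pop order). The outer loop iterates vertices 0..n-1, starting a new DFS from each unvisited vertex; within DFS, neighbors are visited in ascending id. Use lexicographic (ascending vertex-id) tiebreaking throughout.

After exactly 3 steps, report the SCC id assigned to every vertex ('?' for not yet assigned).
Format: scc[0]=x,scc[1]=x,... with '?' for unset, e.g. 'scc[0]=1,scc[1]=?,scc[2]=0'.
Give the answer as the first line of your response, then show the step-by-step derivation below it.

scc[0]=1,scc[1]=2,scc[2]=?,scc[3]=?,scc[4]=?,scc[5]=0,scc[6]=?,scc[7]=?,scc[8]=?

step 1: low=(low[0]=0,low[1]=?,low[2]=?,low[3]=?,low[4]=?,low[5]=1,low[6]=?,low[7]=?,low[8]=?); scc=(scc[0]=?,scc[1]=?,scc[2]=?,scc[3]=?,scc[4]=?,scc[5]=0,scc[6]=?,scc[7]=?,scc[8]=?)
step 2: low=(low[0]=0,low[1]=?,low[2]=?,low[3]=?,low[4]=?,low[5]=1,low[6]=?,low[7]=?,low[8]=?); scc=(scc[0]=1,scc[1]=?,scc[2]=?,scc[3]=?,scc[4]=?,scc[5]=0,scc[6]=?,scc[7]=?,scc[8]=?)
step 3: low=(low[0]=0,low[1]=2,low[2]=?,low[3]=?,low[4]=?,low[5]=1,low[6]=?,low[7]=?,low[8]=?); scc=(scc[0]=1,scc[1]=2,scc[2]=?,scc[3]=?,scc[4]=?,scc[5]=0,scc[6]=?,scc[7]=?,scc[8]=?)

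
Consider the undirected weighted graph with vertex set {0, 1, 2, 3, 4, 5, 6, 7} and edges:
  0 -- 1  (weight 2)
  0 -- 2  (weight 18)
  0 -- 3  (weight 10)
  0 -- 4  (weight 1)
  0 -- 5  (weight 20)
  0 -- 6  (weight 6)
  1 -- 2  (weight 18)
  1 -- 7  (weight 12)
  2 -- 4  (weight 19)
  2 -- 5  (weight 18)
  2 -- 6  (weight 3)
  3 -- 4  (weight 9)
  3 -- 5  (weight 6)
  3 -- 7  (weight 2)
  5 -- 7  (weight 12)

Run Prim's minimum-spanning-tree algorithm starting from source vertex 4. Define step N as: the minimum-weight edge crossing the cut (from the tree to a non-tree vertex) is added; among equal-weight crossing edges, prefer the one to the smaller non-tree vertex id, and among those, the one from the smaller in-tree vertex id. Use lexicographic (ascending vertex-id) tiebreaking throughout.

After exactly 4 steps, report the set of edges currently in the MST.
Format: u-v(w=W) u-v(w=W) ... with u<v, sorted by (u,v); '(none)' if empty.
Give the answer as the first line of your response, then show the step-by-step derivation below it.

0-1(w=2) 0-4(w=1) 0-6(w=6) 2-6(w=3)

step 1: add edge 0-4 (w=1); MST = {0-4(w=1)}
step 2: add edge 0-1 (w=2); MST = {0-1(w=2) 0-4(w=1)}
step 3: add edge 0-6 (w=6); MST = {0-1(w=2) 0-4(w=1) 0-6(w=6)}
step 4: add edge 2-6 (w=3); MST = {0-1(w=2) 0-4(w=1) 0-6(w=6) 2-6(w=3)}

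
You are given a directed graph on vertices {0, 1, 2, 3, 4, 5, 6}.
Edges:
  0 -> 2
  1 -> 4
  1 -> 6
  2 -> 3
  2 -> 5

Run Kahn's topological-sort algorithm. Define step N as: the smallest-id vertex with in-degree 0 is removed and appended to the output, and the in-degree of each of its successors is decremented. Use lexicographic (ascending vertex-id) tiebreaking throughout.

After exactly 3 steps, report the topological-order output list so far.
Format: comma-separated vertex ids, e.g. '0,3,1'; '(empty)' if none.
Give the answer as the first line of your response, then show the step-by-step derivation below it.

0,1,2

step 1: output 0; order=[0]; indeg=(0,0,0,1,1,1,1)
step 2: output 1; order=[0,1]; indeg=(0,0,0,1,0,1,0)
step 3: output 2; order=[0,1,2]; indeg=(0,0,0,0,0,0,0)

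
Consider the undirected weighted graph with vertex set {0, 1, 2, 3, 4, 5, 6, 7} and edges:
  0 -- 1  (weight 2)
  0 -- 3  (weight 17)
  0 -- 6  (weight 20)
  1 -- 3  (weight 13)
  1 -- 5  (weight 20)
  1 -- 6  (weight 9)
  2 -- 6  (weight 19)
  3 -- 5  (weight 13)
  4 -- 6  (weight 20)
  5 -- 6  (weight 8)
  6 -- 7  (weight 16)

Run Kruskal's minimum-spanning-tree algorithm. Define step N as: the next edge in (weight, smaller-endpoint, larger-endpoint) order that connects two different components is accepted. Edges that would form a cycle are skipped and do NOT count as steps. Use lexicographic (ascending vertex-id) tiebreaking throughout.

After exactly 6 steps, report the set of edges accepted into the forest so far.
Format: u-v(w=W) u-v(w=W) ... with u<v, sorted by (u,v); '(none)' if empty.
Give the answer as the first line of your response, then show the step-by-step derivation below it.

0-1(w=2) 1-3(w=13) 1-6(w=9) 2-6(w=19) 5-6(w=8) 6-7(w=16)

step 1: add edge 0-1 (w=2); MST = {0-1(w=2)}
step 2: add edge 5-6 (w=8); MST = {0-1(w=2) 5-6(w=8)}
step 3: add edge 1-6 (w=9); MST = {0-1(w=2) 1-6(w=9) 5-6(w=8)}
step 4: add edge 1-3 (w=13); MST = {0-1(w=2) 1-3(w=13) 1-6(w=9) 5-6(w=8)}
step 5: add edge 6-7 (w=16); MST = {0-1(w=2) 1-3(w=13) 1-6(w=9) 5-6(w=8) 6-7(w=16)}
step 6: add edge 2-6 (w=19); MST = {0-1(w=2) 1-3(w=13) 1-6(w=9) 2-6(w=19) 5-6(w=8) 6-7(w=16)}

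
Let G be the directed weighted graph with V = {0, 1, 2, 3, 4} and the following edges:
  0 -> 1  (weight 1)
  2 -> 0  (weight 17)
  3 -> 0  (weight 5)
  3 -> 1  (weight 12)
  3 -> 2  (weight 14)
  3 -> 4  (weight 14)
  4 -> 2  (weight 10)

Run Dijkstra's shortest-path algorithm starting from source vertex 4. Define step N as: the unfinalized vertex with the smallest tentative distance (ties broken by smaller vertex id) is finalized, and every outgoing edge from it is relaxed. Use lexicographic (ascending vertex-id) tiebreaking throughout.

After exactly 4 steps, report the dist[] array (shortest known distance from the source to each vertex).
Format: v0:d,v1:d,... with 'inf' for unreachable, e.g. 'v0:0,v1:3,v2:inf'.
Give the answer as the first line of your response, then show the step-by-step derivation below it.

v0:27,v1:28,v2:10,v3:inf,v4:0

step 1: dist = v0:inf,v1:inf,v2:10,v3:inf,v4:0
step 2: dist = v0:27,v1:inf,v2:10,v3:inf,v4:0
step 3: dist = v0:27,v1:28,v2:10,v3:inf,v4:0
step 4: dist = v0:27,v1:28,v2:10,v3:inf,v4:0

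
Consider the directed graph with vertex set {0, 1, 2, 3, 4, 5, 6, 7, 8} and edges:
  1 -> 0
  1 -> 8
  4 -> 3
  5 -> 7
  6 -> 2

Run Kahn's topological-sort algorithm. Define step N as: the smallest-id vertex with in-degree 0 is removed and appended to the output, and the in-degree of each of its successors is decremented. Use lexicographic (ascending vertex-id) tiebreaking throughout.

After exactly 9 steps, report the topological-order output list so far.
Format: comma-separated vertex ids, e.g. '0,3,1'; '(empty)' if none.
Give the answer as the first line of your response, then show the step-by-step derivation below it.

1,0,4,3,5,6,2,7,8

step 1: output 1; order=[1]; indeg=(0,0,1,1,0,0,0,1,0)
step 2: output 0; order=[1,0]; indeg=(0,0,1,1,0,0,0,1,0)
step 3: output 4; order=[1,0,4]; indeg=(0,0,1,0,0,0,0,1,0)
step 4: output 3; order=[1,0,4,3]; indeg=(0,0,1,0,0,0,0,1,0)
step 5: output 5; order=[1,0,4,3,5]; indeg=(0,0,1,0,0,0,0,0,0)
step 6: output 6; order=[1,0,4,3,5,6]; indeg=(0,0,0,0,0,0,0,0,0)
step 7: output 2; order=[1,0,4,3,5,6,2]; indeg=(0,0,0,0,0,0,0,0,0)
step 8: output 7; order=[1,0,4,3,5,6,2,7]; indeg=(0,0,0,0,0,0,0,0,0)
step 9: output 8; order=[1,0,4,3,5,6,2,7,8]; indeg=(0,0,0,0,0,0,0,0,0)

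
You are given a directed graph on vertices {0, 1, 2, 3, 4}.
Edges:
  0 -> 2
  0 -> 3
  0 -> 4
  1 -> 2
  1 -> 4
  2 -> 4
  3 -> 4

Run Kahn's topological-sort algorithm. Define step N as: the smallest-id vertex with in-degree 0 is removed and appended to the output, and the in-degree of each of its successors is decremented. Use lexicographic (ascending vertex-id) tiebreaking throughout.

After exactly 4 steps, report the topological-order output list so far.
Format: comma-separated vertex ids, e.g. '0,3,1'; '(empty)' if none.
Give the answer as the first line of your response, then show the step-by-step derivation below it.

0,1,2,3

step 1: output 0; order=[0]; indeg=(0,0,1,0,3)
step 2: output 1; order=[0,1]; indeg=(0,0,0,0,2)
step 3: output 2; order=[0,1,2]; indeg=(0,0,0,0,1)
step 4: output 3; order=[0,1,2,3]; indeg=(0,0,0,0,0)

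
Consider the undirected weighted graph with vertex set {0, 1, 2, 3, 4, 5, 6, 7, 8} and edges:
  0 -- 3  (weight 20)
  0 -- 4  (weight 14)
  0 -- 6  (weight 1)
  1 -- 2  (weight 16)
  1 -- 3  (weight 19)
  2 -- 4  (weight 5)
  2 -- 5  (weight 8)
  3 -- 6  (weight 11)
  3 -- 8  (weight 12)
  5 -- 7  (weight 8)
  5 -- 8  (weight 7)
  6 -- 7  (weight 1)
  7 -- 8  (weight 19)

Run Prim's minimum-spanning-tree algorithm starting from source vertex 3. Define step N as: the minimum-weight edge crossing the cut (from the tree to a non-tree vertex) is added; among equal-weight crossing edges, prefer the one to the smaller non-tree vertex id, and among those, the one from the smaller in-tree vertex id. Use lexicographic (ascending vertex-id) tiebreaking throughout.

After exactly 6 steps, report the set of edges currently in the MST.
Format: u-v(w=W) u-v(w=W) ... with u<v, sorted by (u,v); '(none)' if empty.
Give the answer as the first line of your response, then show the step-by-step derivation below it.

0-6(w=1) 2-5(w=8) 3-6(w=11) 5-7(w=8) 5-8(w=7) 6-7(w=1)

step 1: add edge 3-6 (w=11); MST = {3-6(w=11)}
step 2: add edge 0-6 (w=1); MST = {0-6(w=1) 3-6(w=11)}
step 3: add edge 6-7 (w=1); MST = {0-6(w=1) 3-6(w=11) 6-7(w=1)}
step 4: add edge 5-7 (w=8); MST = {0-6(w=1) 3-6(w=11) 5-7(w=8) 6-7(w=1)}
step 5: add edge 5-8 (w=7); MST = {0-6(w=1) 3-6(w=11) 5-7(w=8) 5-8(w=7) 6-7(w=1)}
step 6: add edge 2-5 (w=8); MST = {0-6(w=1) 2-5(w=8) 3-6(w=11) 5-7(w=8) 5-8(w=7) 6-7(w=1)}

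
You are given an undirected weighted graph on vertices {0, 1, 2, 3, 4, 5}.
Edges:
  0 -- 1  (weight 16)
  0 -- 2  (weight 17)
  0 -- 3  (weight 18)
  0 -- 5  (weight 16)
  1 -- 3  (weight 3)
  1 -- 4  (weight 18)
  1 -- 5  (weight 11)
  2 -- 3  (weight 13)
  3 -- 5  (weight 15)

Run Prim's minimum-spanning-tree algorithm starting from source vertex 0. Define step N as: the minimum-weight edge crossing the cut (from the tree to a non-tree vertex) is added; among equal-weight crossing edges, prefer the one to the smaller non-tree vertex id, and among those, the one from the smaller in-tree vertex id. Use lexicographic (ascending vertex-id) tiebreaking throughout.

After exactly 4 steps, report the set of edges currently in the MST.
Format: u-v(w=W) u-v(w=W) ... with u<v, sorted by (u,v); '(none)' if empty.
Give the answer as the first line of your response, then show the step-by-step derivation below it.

0-1(w=16) 1-3(w=3) 1-5(w=11) 2-3(w=13)

step 1: add edge 0-1 (w=16); MST = {0-1(w=16)}
step 2: add edge 1-3 (w=3); MST = {0-1(w=16) 1-3(w=3)}
step 3: add edge 1-5 (w=11); MST = {0-1(w=16) 1-3(w=3) 1-5(w=11)}
step 4: add edge 2-3 (w=13); MST = {0-1(w=16) 1-3(w=3) 1-5(w=11) 2-3(w=13)}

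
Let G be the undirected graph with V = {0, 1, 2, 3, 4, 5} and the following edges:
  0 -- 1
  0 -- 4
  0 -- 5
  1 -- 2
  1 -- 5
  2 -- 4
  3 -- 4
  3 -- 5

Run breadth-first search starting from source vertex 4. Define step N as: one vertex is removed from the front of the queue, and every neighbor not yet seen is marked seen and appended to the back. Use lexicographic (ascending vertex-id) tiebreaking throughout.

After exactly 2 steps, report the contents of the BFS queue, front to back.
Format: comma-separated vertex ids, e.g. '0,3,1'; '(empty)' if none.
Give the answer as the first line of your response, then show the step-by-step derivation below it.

2,3,1,5

step 1: dequeue 4; queue=[0,2,3]; order=4
step 2: dequeue 0; queue=[2,3,1,5]; order=4,0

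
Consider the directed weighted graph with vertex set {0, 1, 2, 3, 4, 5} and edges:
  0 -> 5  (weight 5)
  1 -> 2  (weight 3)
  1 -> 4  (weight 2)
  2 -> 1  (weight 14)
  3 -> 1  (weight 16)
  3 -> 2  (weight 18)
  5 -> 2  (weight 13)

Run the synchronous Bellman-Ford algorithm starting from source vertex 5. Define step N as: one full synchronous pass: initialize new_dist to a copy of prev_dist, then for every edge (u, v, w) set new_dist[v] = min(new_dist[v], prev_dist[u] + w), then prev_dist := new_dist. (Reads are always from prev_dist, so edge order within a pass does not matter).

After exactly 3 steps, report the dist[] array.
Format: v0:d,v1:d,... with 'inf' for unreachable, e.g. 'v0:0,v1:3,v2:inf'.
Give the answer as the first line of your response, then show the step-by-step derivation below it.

v0:inf,v1:27,v2:13,v3:inf,v4:29,v5:0

step 1: dist = v0:inf,v1:inf,v2:13,v3:inf,v4:inf,v5:0
step 2: dist = v0:inf,v1:27,v2:13,v3:inf,v4:inf,v5:0
step 3: dist = v0:inf,v1:27,v2:13,v3:inf,v4:29,v5:0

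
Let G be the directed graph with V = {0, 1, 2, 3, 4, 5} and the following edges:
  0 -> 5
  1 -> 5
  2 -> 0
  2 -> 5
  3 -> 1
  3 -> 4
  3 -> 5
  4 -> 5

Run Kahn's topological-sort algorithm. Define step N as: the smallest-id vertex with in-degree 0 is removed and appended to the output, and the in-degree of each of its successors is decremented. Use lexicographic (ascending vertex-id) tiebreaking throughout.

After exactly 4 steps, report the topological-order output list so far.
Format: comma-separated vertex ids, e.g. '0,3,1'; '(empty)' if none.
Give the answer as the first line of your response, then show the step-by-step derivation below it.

2,0,3,1

step 1: output 2; order=[2]; indeg=(0,1,0,0,1,4)
step 2: output 0; order=[2,0]; indeg=(0,1,0,0,1,3)
step 3: output 3; order=[2,0,3]; indeg=(0,0,0,0,0,2)
step 4: output 1; order=[2,0,3,1]; indeg=(0,0,0,0,0,1)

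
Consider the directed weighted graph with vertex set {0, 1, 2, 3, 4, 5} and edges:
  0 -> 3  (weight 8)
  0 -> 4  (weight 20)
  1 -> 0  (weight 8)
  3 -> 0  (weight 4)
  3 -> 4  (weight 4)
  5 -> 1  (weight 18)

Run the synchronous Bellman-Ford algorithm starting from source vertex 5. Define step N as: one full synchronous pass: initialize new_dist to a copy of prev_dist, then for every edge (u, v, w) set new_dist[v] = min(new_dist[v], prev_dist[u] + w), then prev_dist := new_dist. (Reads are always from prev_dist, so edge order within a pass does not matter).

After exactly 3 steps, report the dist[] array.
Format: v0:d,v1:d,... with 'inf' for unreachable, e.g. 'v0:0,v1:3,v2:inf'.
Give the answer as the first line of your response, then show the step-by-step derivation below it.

v0:26,v1:18,v2:inf,v3:34,v4:46,v5:0

step 1: dist = v0:inf,v1:18,v2:inf,v3:inf,v4:inf,v5:0
step 2: dist = v0:26,v1:18,v2:inf,v3:inf,v4:inf,v5:0
step 3: dist = v0:26,v1:18,v2:inf,v3:34,v4:46,v5:0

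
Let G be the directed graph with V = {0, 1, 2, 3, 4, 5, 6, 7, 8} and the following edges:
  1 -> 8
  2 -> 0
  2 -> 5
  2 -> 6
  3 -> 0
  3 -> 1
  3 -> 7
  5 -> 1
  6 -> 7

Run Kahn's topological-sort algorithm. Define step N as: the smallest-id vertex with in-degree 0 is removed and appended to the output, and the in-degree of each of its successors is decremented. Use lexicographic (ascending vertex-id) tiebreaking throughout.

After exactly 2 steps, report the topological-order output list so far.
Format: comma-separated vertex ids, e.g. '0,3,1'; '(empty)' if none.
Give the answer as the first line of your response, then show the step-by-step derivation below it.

2,3

step 1: output 2; order=[2]; indeg=(1,2,0,0,0,0,0,2,1)
step 2: output 3; order=[2,3]; indeg=(0,1,0,0,0,0,0,1,1)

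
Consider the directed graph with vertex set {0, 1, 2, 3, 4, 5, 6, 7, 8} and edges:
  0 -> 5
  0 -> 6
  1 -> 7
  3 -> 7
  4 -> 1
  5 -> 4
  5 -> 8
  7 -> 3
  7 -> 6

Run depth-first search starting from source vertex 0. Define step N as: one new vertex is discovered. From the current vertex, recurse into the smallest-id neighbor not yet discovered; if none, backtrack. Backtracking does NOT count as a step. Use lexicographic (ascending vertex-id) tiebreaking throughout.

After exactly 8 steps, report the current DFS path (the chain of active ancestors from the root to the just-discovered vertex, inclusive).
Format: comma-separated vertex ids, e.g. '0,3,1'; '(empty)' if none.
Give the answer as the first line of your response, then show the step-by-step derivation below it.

0,5,8

step 1: discover 0; path=0; order=0
step 2: discover 5; path=0>5; order=0,5
step 3: discover 4; path=0>5>4; order=0,5,4
step 4: discover 1; path=0>5>4>1; order=0,5,4,1
step 5: discover 7; path=0>5>4>1>7; order=0,5,4,1,7
step 6: discover 3; path=0>5>4>1>7>3; order=0,5,4,1,7,3
step 7: discover 6; path=0>5>4>1>7>6; order=0,5,4,1,7,3,6
step 8: discover 8; path=0>5>8; order=0,5,4,1,7,3,6,8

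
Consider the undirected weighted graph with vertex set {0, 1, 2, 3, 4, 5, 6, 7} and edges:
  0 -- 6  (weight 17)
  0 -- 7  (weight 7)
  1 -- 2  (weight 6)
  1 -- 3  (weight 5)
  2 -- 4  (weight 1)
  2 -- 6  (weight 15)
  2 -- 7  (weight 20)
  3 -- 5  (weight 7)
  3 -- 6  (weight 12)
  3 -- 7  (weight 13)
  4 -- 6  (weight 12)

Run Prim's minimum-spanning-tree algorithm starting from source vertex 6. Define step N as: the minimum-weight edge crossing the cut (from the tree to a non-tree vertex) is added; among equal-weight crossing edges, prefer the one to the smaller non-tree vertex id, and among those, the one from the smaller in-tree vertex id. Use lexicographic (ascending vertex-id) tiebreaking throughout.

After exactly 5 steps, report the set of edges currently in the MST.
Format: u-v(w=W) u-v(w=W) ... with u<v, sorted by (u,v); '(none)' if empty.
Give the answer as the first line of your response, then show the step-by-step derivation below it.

1-2(w=6) 1-3(w=5) 2-4(w=1) 3-5(w=7) 3-6(w=12)

step 1: add edge 3-6 (w=12); MST = {3-6(w=12)}
step 2: add edge 1-3 (w=5); MST = {1-3(w=5) 3-6(w=12)}
step 3: add edge 1-2 (w=6); MST = {1-2(w=6) 1-3(w=5) 3-6(w=12)}
step 4: add edge 2-4 (w=1); MST = {1-2(w=6) 1-3(w=5) 2-4(w=1) 3-6(w=12)}
step 5: add edge 3-5 (w=7); MST = {1-2(w=6) 1-3(w=5) 2-4(w=1) 3-5(w=7) 3-6(w=12)}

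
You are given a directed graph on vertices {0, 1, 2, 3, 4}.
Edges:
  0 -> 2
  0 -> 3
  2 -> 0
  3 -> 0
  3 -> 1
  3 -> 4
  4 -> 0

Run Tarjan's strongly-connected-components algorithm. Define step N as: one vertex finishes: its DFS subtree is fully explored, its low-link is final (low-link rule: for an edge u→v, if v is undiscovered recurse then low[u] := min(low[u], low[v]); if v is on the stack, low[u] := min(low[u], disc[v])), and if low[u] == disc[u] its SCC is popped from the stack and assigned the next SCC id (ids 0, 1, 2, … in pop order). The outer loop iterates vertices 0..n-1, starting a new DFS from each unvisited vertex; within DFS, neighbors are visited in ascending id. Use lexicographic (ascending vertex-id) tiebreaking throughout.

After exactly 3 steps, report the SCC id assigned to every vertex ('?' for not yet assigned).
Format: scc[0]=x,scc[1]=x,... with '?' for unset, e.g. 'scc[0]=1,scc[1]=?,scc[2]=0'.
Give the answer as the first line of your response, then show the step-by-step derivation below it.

scc[0]=?,scc[1]=0,scc[2]=?,scc[3]=?,scc[4]=?

step 1: low=(low[0]=0,low[1]=?,low[2]=0,low[3]=?,low[4]=?); scc=(scc[0]=?,scc[1]=?,scc[2]=?,scc[3]=?,scc[4]=?)
step 2: low=(low[0]=0,low[1]=3,low[2]=0,low[3]=0,low[4]=?); scc=(scc[0]=?,scc[1]=0,scc[2]=?,scc[3]=?,scc[4]=?)
step 3: low=(low[0]=0,low[1]=3,low[2]=0,low[3]=0,low[4]=0); scc=(scc[0]=?,scc[1]=0,scc[2]=?,scc[3]=?,scc[4]=?)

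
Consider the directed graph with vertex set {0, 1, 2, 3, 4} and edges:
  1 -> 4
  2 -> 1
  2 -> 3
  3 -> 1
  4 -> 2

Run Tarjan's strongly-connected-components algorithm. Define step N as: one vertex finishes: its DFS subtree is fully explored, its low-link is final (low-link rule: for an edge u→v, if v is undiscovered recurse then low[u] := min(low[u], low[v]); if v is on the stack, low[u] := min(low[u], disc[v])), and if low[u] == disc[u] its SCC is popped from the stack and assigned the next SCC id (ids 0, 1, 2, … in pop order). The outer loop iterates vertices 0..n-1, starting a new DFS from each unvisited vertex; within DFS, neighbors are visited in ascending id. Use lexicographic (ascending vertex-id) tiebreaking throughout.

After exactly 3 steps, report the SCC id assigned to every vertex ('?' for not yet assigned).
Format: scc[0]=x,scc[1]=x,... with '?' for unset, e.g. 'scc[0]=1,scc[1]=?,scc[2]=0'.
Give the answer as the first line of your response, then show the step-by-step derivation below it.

scc[0]=0,scc[1]=?,scc[2]=?,scc[3]=?,scc[4]=?

step 1: low=(low[0]=0,low[1]=?,low[2]=?,low[3]=?,low[4]=?); scc=(scc[0]=0,scc[1]=?,scc[2]=?,scc[3]=?,scc[4]=?)
step 2: low=(low[0]=0,low[1]=1,low[2]=1,low[3]=1,low[4]=2); scc=(scc[0]=0,scc[1]=?,scc[2]=?,scc[3]=?,scc[4]=?)
step 3: low=(low[0]=0,low[1]=1,low[2]=1,low[3]=1,low[4]=2); scc=(scc[0]=0,scc[1]=?,scc[2]=?,scc[3]=?,scc[4]=?)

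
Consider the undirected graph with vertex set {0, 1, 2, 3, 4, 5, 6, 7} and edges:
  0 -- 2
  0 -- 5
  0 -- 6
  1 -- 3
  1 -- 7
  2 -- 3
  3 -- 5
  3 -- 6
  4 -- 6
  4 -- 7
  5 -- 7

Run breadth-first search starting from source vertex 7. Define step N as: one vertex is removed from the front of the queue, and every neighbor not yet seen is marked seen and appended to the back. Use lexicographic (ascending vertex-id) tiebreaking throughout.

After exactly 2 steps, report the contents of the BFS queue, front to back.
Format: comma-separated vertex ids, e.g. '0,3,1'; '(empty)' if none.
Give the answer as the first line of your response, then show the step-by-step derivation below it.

4,5,3

step 1: dequeue 7; queue=[1,4,5]; order=7
step 2: dequeue 1; queue=[4,5,3]; order=7,1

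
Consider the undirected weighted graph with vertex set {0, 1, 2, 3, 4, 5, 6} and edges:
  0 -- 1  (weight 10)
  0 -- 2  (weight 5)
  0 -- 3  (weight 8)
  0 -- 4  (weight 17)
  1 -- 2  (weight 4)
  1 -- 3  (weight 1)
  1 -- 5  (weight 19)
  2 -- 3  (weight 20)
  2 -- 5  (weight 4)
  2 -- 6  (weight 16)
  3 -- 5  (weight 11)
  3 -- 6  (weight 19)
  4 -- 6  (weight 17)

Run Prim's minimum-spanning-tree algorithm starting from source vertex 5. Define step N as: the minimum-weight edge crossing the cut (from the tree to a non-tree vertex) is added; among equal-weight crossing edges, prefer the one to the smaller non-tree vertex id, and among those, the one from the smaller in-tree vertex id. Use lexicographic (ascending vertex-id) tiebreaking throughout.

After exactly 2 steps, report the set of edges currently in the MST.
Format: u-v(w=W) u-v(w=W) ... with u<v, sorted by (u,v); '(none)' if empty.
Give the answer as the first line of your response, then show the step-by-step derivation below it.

1-2(w=4) 2-5(w=4)

step 1: add edge 2-5 (w=4); MST = {2-5(w=4)}
step 2: add edge 1-2 (w=4); MST = {1-2(w=4) 2-5(w=4)}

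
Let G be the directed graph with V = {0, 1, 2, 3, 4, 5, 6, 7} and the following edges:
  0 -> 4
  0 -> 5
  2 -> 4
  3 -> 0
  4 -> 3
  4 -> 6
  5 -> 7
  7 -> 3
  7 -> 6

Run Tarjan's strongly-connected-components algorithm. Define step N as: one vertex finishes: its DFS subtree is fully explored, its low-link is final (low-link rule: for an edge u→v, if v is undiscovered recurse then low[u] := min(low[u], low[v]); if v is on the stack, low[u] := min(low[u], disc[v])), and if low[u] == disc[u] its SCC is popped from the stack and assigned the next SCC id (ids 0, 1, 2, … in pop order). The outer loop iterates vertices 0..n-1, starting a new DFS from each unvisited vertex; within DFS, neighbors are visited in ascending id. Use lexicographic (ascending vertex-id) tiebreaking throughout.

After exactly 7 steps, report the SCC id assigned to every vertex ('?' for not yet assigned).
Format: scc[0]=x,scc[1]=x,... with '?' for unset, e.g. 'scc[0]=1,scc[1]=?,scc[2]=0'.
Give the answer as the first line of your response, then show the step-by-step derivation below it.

scc[0]=1,scc[1]=2,scc[2]=?,scc[3]=1,scc[4]=1,scc[5]=1,scc[6]=0,scc[7]=1

step 1: low=(low[0]=0,low[1]=?,low[2]=?,low[3]=0,low[4]=1,low[5]=?,low[6]=?,low[7]=?); scc=(scc[0]=?,scc[1]=?,scc[2]=?,scc[3]=?,scc[4]=?,scc[5]=?,scc[6]=?,scc[7]=?)
step 2: low=(low[0]=0,low[1]=?,low[2]=?,low[3]=0,low[4]=0,low[5]=?,low[6]=3,low[7]=?); scc=(scc[0]=?,scc[1]=?,scc[2]=?,scc[3]=?,scc[4]=?,scc[5]=?,scc[6]=0,scc[7]=?)
step 3: low=(low[0]=0,low[1]=?,low[2]=?,low[3]=0,low[4]=0,low[5]=?,low[6]=3,low[7]=?); scc=(scc[0]=?,scc[1]=?,scc[2]=?,scc[3]=?,scc[4]=?,scc[5]=?,scc[6]=0,scc[7]=?)
step 4: low=(low[0]=0,low[1]=?,low[2]=?,low[3]=0,low[4]=0,low[5]=4,low[6]=3,low[7]=2); scc=(scc[0]=?,scc[1]=?,scc[2]=?,scc[3]=?,scc[4]=?,scc[5]=?,scc[6]=0,scc[7]=?)
step 5: low=(low[0]=0,low[1]=?,low[2]=?,low[3]=0,low[4]=0,low[5]=2,low[6]=3,low[7]=2); scc=(scc[0]=?,scc[1]=?,scc[2]=?,scc[3]=?,scc[4]=?,scc[5]=?,scc[6]=0,scc[7]=?)
step 6: low=(low[0]=0,low[1]=?,low[2]=?,low[3]=0,low[4]=0,low[5]=2,low[6]=3,low[7]=2); scc=(scc[0]=1,scc[1]=?,scc[2]=?,scc[3]=1,scc[4]=1,scc[5]=1,scc[6]=0,scc[7]=1)
step 7: low=(low[0]=0,low[1]=6,low[2]=?,low[3]=0,low[4]=0,low[5]=2,low[6]=3,low[7]=2); scc=(scc[0]=1,scc[1]=2,scc[2]=?,scc[3]=1,scc[4]=1,scc[5]=1,scc[6]=0,scc[7]=1)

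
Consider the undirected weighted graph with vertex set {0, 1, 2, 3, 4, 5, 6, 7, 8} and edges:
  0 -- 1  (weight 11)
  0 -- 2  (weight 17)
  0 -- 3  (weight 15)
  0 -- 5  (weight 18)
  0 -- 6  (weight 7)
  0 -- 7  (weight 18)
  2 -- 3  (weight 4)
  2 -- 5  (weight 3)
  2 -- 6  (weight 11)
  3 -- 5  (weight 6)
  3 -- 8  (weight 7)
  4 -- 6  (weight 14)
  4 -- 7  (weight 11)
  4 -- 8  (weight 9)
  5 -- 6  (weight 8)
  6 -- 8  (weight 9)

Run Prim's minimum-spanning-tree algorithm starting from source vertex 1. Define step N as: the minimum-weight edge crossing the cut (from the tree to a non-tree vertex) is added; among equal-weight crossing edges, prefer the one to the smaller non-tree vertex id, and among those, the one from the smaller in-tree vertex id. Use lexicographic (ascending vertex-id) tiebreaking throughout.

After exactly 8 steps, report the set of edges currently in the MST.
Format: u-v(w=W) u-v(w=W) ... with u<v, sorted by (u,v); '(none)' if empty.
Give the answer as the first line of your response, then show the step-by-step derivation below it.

0-1(w=11) 0-6(w=7) 2-3(w=4) 2-5(w=3) 3-8(w=7) 4-7(w=11) 4-8(w=9) 5-6(w=8)

step 1: add edge 0-1 (w=11); MST = {0-1(w=11)}
step 2: add edge 0-6 (w=7); MST = {0-1(w=11) 0-6(w=7)}
step 3: add edge 5-6 (w=8); MST = {0-1(w=11) 0-6(w=7) 5-6(w=8)}
step 4: add edge 2-5 (w=3); MST = {0-1(w=11) 0-6(w=7) 2-5(w=3) 5-6(w=8)}
step 5: add edge 2-3 (w=4); MST = {0-1(w=11) 0-6(w=7) 2-3(w=4) 2-5(w=3) 5-6(w=8)}
step 6: add edge 3-8 (w=7); MST = {0-1(w=11) 0-6(w=7) 2-3(w=4) 2-5(w=3) 3-8(w=7) 5-6(w=8)}
step 7: add edge 4-8 (w=9); MST = {0-1(w=11) 0-6(w=7) 2-3(w=4) 2-5(w=3) 3-8(w=7) 4-8(w=9) 5-6(w=8)}
step 8: add edge 4-7 (w=11); MST = {0-1(w=11) 0-6(w=7) 2-3(w=4) 2-5(w=3) 3-8(w=7) 4-7(w=11) 4-8(w=9) 5-6(w=8)}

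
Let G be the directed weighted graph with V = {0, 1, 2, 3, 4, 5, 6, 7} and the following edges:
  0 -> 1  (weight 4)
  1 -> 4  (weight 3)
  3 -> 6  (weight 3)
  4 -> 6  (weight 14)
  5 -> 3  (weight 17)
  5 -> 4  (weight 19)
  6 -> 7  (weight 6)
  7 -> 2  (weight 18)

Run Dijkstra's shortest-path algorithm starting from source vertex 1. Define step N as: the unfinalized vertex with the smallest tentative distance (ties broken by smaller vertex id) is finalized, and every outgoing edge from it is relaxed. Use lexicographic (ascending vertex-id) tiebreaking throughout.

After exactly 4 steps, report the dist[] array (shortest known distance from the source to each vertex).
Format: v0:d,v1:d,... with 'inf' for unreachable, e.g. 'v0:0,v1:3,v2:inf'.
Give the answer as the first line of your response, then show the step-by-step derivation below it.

v0:inf,v1:0,v2:41,v3:inf,v4:3,v5:inf,v6:17,v7:23

step 1: dist = v0:inf,v1:0,v2:inf,v3:inf,v4:3,v5:inf,v6:inf,v7:inf
step 2: dist = v0:inf,v1:0,v2:inf,v3:inf,v4:3,v5:inf,v6:17,v7:inf
step 3: dist = v0:inf,v1:0,v2:inf,v3:inf,v4:3,v5:inf,v6:17,v7:23
step 4: dist = v0:inf,v1:0,v2:41,v3:inf,v4:3,v5:inf,v6:17,v7:23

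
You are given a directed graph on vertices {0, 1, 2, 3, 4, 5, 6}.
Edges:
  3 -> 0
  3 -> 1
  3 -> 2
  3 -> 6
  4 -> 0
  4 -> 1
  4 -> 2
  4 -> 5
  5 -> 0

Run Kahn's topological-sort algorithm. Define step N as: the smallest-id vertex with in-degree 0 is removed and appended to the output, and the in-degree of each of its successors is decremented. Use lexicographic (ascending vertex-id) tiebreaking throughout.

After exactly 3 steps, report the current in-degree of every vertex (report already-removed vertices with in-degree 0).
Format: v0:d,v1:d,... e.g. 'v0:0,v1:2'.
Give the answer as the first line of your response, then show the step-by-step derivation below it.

v0:1,v1:0,v2:0,v3:0,v4:0,v5:0,v6:0

step 1: output 3; order=[3]; indeg=(2,1,1,0,0,1,0)
step 2: output 4; order=[3,4]; indeg=(1,0,0,0,0,0,0)
step 3: output 1; order=[3,4,1]; indeg=(1,0,0,0,0,0,0)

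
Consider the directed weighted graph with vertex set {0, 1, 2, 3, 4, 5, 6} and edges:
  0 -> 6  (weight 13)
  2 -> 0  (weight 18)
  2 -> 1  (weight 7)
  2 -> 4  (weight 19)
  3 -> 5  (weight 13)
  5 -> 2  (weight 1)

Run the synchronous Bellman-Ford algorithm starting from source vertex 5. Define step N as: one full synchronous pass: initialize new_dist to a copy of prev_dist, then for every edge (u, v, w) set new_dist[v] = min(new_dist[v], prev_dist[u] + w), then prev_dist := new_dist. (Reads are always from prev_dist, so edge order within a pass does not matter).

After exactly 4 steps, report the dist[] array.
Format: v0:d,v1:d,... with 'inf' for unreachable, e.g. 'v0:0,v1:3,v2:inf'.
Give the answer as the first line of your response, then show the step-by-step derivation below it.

v0:19,v1:8,v2:1,v3:inf,v4:20,v5:0,v6:32

step 1: dist = v0:inf,v1:inf,v2:1,v3:inf,v4:inf,v5:0,v6:inf
step 2: dist = v0:19,v1:8,v2:1,v3:inf,v4:20,v5:0,v6:inf
step 3: dist = v0:19,v1:8,v2:1,v3:inf,v4:20,v5:0,v6:32
step 4: dist = v0:19,v1:8,v2:1,v3:inf,v4:20,v5:0,v6:32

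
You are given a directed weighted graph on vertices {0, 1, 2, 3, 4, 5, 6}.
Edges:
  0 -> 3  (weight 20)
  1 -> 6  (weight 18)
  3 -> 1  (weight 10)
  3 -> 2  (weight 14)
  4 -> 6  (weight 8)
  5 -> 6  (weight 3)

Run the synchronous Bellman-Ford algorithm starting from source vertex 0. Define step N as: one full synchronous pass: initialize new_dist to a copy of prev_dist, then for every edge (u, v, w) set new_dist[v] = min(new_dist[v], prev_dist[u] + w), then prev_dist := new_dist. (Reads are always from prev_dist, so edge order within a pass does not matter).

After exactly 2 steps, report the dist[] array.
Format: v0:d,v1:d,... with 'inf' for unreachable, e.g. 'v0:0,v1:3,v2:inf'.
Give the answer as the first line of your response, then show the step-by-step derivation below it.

v0:0,v1:30,v2:34,v3:20,v4:inf,v5:inf,v6:inf

step 1: dist = v0:0,v1:inf,v2:inf,v3:20,v4:inf,v5:inf,v6:inf
step 2: dist = v0:0,v1:30,v2:34,v3:20,v4:inf,v5:inf,v6:inf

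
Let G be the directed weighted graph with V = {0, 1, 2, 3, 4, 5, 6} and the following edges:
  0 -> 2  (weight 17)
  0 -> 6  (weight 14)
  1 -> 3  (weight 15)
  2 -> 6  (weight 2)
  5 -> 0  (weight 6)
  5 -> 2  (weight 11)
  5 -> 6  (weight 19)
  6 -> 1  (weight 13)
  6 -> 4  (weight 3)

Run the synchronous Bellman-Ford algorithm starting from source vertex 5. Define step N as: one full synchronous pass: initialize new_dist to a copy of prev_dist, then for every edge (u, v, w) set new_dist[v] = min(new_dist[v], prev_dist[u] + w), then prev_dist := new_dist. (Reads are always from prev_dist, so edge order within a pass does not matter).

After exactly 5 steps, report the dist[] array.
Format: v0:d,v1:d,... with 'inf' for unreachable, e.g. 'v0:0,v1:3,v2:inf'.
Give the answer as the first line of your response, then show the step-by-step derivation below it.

v0:6,v1:26,v2:11,v3:41,v4:16,v5:0,v6:13

step 1: dist = v0:6,v1:inf,v2:11,v3:inf,v4:inf,v5:0,v6:19
step 2: dist = v0:6,v1:32,v2:11,v3:inf,v4:22,v5:0,v6:13
step 3: dist = v0:6,v1:26,v2:11,v3:47,v4:16,v5:0,v6:13
step 4: dist = v0:6,v1:26,v2:11,v3:41,v4:16,v5:0,v6:13
step 5: dist = v0:6,v1:26,v2:11,v3:41,v4:16,v5:0,v6:13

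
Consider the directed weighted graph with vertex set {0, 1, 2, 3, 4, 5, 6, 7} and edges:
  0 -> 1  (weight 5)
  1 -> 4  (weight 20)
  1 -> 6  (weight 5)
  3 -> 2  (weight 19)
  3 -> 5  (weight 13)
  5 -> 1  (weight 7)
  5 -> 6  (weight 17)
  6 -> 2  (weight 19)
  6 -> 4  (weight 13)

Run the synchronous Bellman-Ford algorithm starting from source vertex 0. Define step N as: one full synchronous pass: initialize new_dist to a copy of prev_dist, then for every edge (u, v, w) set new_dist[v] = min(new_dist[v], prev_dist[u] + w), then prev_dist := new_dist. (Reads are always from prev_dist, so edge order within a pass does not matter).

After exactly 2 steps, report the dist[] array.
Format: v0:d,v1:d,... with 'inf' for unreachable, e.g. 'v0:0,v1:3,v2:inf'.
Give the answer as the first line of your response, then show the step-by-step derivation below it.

v0:0,v1:5,v2:inf,v3:inf,v4:25,v5:inf,v6:10,v7:inf

step 1: dist = v0:0,v1:5,v2:inf,v3:inf,v4:inf,v5:inf,v6:inf,v7:inf
step 2: dist = v0:0,v1:5,v2:inf,v3:inf,v4:25,v5:inf,v6:10,v7:inf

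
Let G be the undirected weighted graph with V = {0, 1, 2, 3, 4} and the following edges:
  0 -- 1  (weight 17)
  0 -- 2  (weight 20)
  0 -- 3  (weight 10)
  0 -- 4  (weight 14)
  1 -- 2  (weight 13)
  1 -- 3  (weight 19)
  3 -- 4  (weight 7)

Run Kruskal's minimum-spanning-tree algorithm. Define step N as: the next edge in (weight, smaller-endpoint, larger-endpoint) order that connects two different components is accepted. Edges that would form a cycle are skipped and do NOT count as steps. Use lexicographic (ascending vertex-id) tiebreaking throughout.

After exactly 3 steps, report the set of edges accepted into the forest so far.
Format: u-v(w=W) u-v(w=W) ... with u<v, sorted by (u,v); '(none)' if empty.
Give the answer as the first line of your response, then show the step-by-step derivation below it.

0-3(w=10) 1-2(w=13) 3-4(w=7)

step 1: add edge 3-4 (w=7); MST = {3-4(w=7)}
step 2: add edge 0-3 (w=10); MST = {0-3(w=10) 3-4(w=7)}
step 3: add edge 1-2 (w=13); MST = {0-3(w=10) 1-2(w=13) 3-4(w=7)}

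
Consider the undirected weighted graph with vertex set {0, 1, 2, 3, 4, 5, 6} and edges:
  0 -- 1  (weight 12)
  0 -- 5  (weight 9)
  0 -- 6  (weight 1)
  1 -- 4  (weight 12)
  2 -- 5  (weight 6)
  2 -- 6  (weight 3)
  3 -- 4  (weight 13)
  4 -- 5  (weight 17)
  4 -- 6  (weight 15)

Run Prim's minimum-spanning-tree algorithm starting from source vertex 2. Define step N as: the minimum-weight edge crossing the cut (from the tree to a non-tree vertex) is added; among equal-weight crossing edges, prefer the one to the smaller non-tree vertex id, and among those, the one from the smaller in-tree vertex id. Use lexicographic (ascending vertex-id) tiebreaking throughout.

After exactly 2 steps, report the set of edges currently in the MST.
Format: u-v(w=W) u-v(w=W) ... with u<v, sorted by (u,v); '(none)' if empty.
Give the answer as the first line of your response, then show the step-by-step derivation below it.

0-6(w=1) 2-6(w=3)

step 1: add edge 2-6 (w=3); MST = {2-6(w=3)}
step 2: add edge 0-6 (w=1); MST = {0-6(w=1) 2-6(w=3)}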